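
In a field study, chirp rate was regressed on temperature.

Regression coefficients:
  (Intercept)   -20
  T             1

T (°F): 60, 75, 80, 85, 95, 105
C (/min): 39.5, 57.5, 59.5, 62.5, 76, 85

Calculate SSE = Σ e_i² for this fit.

T=60: Ĉ = -20 + 60 = 40; e = 39.5 − 40 = -0.5
T=75: Ĉ = -20 + 75 = 55; e = 57.5 − 55 = 2.5
T=80: Ĉ = -20 + 80 = 60; e = 59.5 − 60 = -0.5
T=85: Ĉ = -20 + 85 = 65; e = 62.5 − 65 = -2.5
T=95: Ĉ = -20 + 95 = 75; e = 76 − 75 = 1
T=105: Ĉ = -20 + 105 = 85; e = 85 − 85 = 0
SSE = 0.25 + 6.25 + 0.25 + 6.25 + 1 + 0 = 14

SSE = 14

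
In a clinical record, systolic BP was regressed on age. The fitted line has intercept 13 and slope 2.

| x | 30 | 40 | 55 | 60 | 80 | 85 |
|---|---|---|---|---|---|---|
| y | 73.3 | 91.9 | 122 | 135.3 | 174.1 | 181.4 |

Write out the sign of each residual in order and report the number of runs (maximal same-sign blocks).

x=30: ŷ = 13 + 2·30 = 73; r = 73.3 − 73 = 0.3
x=40: ŷ = 13 + 2·40 = 93; r = 91.9 − 93 = -1.1
x=55: ŷ = 13 + 2·55 = 123; r = 122 − 123 = -1
x=60: ŷ = 13 + 2·60 = 133; r = 135.3 − 133 = 2.3
x=80: ŷ = 13 + 2·80 = 173; r = 174.1 − 173 = 1.1
x=85: ŷ = 13 + 2·85 = 183; r = 181.4 − 183 = -1.6
Signs: + − − + + −
Runs: +×1, −×2, +×2, −×1 → 4

4 runs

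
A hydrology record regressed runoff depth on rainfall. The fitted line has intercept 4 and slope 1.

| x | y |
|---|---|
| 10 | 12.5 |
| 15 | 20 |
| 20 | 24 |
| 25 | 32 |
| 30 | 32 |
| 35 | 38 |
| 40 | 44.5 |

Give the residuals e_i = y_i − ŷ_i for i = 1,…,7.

-1.5, 1, 0, 3, -2, -1, 0.5

x=10: ŷ = 4 + 10 = 14; e = 12.5 − 14 = -1.5
x=15: ŷ = 4 + 15 = 19; e = 20 − 19 = 1
x=20: ŷ = 4 + 20 = 24; e = 24 − 24 = 0
x=25: ŷ = 4 + 25 = 29; e = 32 − 29 = 3
x=30: ŷ = 4 + 30 = 34; e = 32 − 34 = -2
x=35: ŷ = 4 + 35 = 39; e = 38 − 39 = -1
x=40: ŷ = 4 + 40 = 44; e = 44.5 − 44 = 0.5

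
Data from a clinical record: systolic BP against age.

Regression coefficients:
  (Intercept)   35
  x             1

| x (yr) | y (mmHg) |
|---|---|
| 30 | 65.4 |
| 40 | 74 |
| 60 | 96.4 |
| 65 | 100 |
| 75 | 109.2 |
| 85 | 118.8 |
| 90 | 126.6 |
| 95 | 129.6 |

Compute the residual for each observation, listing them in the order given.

0.4, -1, 1.4, 0, -0.8, -1.2, 1.6, -0.4

x=30: ŷ = 35 + 30 = 65; e = 65.4 − 65 = 0.4
x=40: ŷ = 35 + 40 = 75; e = 74 − 75 = -1
x=60: ŷ = 35 + 60 = 95; e = 96.4 − 95 = 1.4
x=65: ŷ = 35 + 65 = 100; e = 100 − 100 = 0
x=75: ŷ = 35 + 75 = 110; e = 109.2 − 110 = -0.8
x=85: ŷ = 35 + 85 = 120; e = 118.8 − 120 = -1.2
x=90: ŷ = 35 + 90 = 125; e = 126.6 − 125 = 1.6
x=95: ŷ = 35 + 95 = 130; e = 129.6 − 130 = -0.4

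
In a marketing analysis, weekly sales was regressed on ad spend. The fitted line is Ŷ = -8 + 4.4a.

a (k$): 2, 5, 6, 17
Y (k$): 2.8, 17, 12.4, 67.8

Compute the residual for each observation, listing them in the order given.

a=2: Ŷ = -8 + 4.4·2 = 0.8; r = 2.8 − 0.8 = 2
a=5: Ŷ = -8 + 4.4·5 = 14; r = 17 − 14 = 3
a=6: Ŷ = -8 + 4.4·6 = 18.4; r = 12.4 − 18.4 = -6
a=17: Ŷ = -8 + 4.4·17 = 66.8; r = 67.8 − 66.8 = 1

2, 3, -6, 1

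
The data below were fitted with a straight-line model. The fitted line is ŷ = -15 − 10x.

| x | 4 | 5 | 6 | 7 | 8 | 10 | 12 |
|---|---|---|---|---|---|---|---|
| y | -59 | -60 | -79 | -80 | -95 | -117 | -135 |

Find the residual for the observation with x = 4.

ŷ = -15 − 10·4 = -55
e = -59 − (-55) = -4

e = -4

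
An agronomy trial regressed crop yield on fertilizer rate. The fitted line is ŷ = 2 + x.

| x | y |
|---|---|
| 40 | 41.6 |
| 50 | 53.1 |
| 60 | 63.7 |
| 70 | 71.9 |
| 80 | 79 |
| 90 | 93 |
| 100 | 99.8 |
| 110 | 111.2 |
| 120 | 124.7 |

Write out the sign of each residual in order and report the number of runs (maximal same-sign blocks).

6 runs

x=40: ŷ = 2 + 40 = 42; r = 41.6 − 42 = -0.4
x=50: ŷ = 2 + 50 = 52; r = 53.1 − 52 = 1.1
x=60: ŷ = 2 + 60 = 62; r = 63.7 − 62 = 1.7
x=70: ŷ = 2 + 70 = 72; r = 71.9 − 72 = -0.1
x=80: ŷ = 2 + 80 = 82; r = 79 − 82 = -3
x=90: ŷ = 2 + 90 = 92; r = 93 − 92 = 1
x=100: ŷ = 2 + 100 = 102; r = 99.8 − 102 = -2.2
x=110: ŷ = 2 + 110 = 112; r = 111.2 − 112 = -0.8
x=120: ŷ = 2 + 120 = 122; r = 124.7 − 122 = 2.7
Signs: − + + − − + − − +
Runs: −×1, +×2, −×2, +×1, −×2, +×1 → 6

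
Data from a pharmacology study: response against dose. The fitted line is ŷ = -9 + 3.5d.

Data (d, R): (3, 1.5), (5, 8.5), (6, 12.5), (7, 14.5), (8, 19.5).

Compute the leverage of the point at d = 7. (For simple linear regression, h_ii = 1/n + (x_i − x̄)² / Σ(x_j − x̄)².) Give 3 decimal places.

d̄ = (3 + 5 + 6 + 7 + 8)/5 = 5.8
Σ(d − d̄)² = 7.84 + 0.64 + 0.04 + 1.44 + 4.84 = 14.8
h = 1/5 + (1.2)²/14.8 = 0.2 + 0.0972973 = 0.297

h = 0.297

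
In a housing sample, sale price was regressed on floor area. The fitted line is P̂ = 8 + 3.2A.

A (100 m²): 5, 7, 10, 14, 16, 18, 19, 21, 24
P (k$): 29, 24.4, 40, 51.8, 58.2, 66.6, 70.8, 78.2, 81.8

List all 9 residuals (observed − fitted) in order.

5, -6, 0, -1, -1, 1, 2, 3, -3

A=5: P̂ = 8 + 3.2·5 = 24; e = 29 − 24 = 5
A=7: P̂ = 8 + 3.2·7 = 30.4; e = 24.4 − 30.4 = -6
A=10: P̂ = 8 + 3.2·10 = 40; e = 40 − 40 = 0
A=14: P̂ = 8 + 3.2·14 = 52.8; e = 51.8 − 52.8 = -1
A=16: P̂ = 8 + 3.2·16 = 59.2; e = 58.2 − 59.2 = -1
A=18: P̂ = 8 + 3.2·18 = 65.6; e = 66.6 − 65.6 = 1
A=19: P̂ = 8 + 3.2·19 = 68.8; e = 70.8 − 68.8 = 2
A=21: P̂ = 8 + 3.2·21 = 75.2; e = 78.2 − 75.2 = 3
A=24: P̂ = 8 + 3.2·24 = 84.8; e = 81.8 − 84.8 = -3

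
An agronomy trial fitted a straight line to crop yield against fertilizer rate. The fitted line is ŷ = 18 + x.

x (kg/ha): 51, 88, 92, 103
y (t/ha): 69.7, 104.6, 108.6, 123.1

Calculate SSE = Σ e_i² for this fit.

x=51: ŷ = 18 + 51 = 69; e = 69.7 − 69 = 0.7
x=88: ŷ = 18 + 88 = 106; e = 104.6 − 106 = -1.4
x=92: ŷ = 18 + 92 = 110; e = 108.6 − 110 = -1.4
x=103: ŷ = 18 + 103 = 121; e = 123.1 − 121 = 2.1
SSE = 0.49 + 1.96 + 1.96 + 4.41 = 8.82

SSE = 8.82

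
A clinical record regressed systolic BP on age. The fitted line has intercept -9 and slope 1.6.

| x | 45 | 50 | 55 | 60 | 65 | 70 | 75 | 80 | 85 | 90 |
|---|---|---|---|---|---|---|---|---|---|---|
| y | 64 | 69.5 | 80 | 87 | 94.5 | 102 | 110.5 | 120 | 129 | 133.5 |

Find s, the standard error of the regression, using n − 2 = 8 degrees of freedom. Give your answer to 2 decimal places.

x=45: ŷ = -9 + 1.6·45 = 63; e = 64 − 63 = 1
x=50: ŷ = -9 + 1.6·50 = 71; e = 69.5 − 71 = -1.5
x=55: ŷ = -9 + 1.6·55 = 79; e = 80 − 79 = 1
x=60: ŷ = -9 + 1.6·60 = 87; e = 87 − 87 = 0
x=65: ŷ = -9 + 1.6·65 = 95; e = 94.5 − 95 = -0.5
x=70: ŷ = -9 + 1.6·70 = 103; e = 102 − 103 = -1
x=75: ŷ = -9 + 1.6·75 = 111; e = 110.5 − 111 = -0.5
x=80: ŷ = -9 + 1.6·80 = 119; e = 120 − 119 = 1
x=85: ŷ = -9 + 1.6·85 = 127; e = 129 − 127 = 2
x=90: ŷ = -9 + 1.6·90 = 135; e = 133.5 − 135 = -1.5
SSE = 1 + 2.25 + 1 + 0 + 0.25 + 1 + 0.25 + 1 + 4 + 2.25 = 13
s = √(13/8) = √1.625 ≈ 1.27

s = 1.27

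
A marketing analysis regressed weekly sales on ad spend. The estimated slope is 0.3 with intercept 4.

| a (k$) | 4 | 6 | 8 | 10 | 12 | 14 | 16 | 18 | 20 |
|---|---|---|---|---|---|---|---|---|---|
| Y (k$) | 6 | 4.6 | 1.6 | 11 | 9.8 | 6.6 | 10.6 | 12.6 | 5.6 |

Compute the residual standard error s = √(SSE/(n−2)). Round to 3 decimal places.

s = 3.409

a=4: ŷ = 4 + 0.3·4 = 5.2; e = 6 − 5.2 = 0.8
a=6: ŷ = 4 + 0.3·6 = 5.8; e = 4.6 − 5.8 = -1.2
a=8: ŷ = 4 + 0.3·8 = 6.4; e = 1.6 − 6.4 = -4.8
a=10: ŷ = 4 + 0.3·10 = 7; e = 11 − 7 = 4
a=12: ŷ = 4 + 0.3·12 = 7.6; e = 9.8 − 7.6 = 2.2
a=14: ŷ = 4 + 0.3·14 = 8.2; e = 6.6 − 8.2 = -1.6
a=16: ŷ = 4 + 0.3·16 = 8.8; e = 10.6 − 8.8 = 1.8
a=18: ŷ = 4 + 0.3·18 = 9.4; e = 12.6 − 9.4 = 3.2
a=20: ŷ = 4 + 0.3·20 = 10; e = 5.6 − 10 = -4.4
SSE = 0.64 + 1.44 + 23.04 + 16 + 4.84 + 2.56 + 3.24 + 10.24 + 19.36 = 81.36
s = √(81.36/7) = √11.6229 ≈ 3.409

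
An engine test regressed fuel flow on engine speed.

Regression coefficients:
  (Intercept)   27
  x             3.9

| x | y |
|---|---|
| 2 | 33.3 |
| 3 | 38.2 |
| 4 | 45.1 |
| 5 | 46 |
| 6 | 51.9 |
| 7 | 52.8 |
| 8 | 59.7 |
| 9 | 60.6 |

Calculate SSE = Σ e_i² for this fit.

x=2: ŷ = 27 + 3.9·2 = 34.8; e = 33.3 − 34.8 = -1.5
x=3: ŷ = 27 + 3.9·3 = 38.7; e = 38.2 − 38.7 = -0.5
x=4: ŷ = 27 + 3.9·4 = 42.6; e = 45.1 − 42.6 = 2.5
x=5: ŷ = 27 + 3.9·5 = 46.5; e = 46 − 46.5 = -0.5
x=6: ŷ = 27 + 3.9·6 = 50.4; e = 51.9 − 50.4 = 1.5
x=7: ŷ = 27 + 3.9·7 = 54.3; e = 52.8 − 54.3 = -1.5
x=8: ŷ = 27 + 3.9·8 = 58.2; e = 59.7 − 58.2 = 1.5
x=9: ŷ = 27 + 3.9·9 = 62.1; e = 60.6 − 62.1 = -1.5
SSE = 2.25 + 0.25 + 6.25 + 0.25 + 2.25 + 2.25 + 2.25 + 2.25 = 18

SSE = 18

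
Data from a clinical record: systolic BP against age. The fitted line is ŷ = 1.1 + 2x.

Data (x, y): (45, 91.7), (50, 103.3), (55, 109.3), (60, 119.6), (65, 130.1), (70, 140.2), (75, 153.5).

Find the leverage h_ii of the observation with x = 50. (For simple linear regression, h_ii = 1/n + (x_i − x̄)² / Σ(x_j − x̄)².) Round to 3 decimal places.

h = 0.286

x̄ = (45 + 50 + 55 + 60 + 65 + 70 + 75)/7 = 60
Σ(x − x̄)² = 225 + 100 + 25 + 0 + 25 + 100 + 225 = 700
h = 1/7 + (-10)²/700 = 0.142857 + 0.142857 = 0.286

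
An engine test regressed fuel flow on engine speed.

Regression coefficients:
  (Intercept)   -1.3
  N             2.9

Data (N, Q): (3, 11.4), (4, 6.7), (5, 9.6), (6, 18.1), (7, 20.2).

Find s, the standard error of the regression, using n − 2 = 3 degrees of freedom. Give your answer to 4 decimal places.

s = 3.9732

N=3: ŷ = -1.3 + 2.9·3 = 7.4; e = 11.4 − 7.4 = 4
N=4: ŷ = -1.3 + 2.9·4 = 10.3; e = 6.7 − 10.3 = -3.6
N=5: ŷ = -1.3 + 2.9·5 = 13.2; e = 9.6 − 13.2 = -3.6
N=6: ŷ = -1.3 + 2.9·6 = 16.1; e = 18.1 − 16.1 = 2
N=7: ŷ = -1.3 + 2.9·7 = 19; e = 20.2 − 19 = 1.2
SSE = 16 + 12.96 + 12.96 + 4 + 1.44 = 47.36
s = √(47.36/3) = √15.7867 ≈ 3.9732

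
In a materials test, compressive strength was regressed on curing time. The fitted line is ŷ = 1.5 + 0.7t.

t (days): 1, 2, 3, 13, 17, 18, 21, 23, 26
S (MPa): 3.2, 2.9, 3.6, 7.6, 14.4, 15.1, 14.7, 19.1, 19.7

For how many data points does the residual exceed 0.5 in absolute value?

t=1: ŷ = 1.5 + 0.7·1 = 2.2; e = 3.2 − 2.2 = 1
t=2: ŷ = 1.5 + 0.7·2 = 2.9; e = 2.9 − 2.9 = 0
t=3: ŷ = 1.5 + 0.7·3 = 3.6; e = 3.6 − 3.6 = 0
t=13: ŷ = 1.5 + 0.7·13 = 10.6; e = 7.6 − 10.6 = -3
t=17: ŷ = 1.5 + 0.7·17 = 13.4; e = 14.4 − 13.4 = 1
t=18: ŷ = 1.5 + 0.7·18 = 14.1; e = 15.1 − 14.1 = 1
t=21: ŷ = 1.5 + 0.7·21 = 16.2; e = 14.7 − 16.2 = -1.5
t=23: ŷ = 1.5 + 0.7·23 = 17.6; e = 19.1 − 17.6 = 1.5
t=26: ŷ = 1.5 + 0.7·26 = 19.7; e = 19.7 − 19.7 = 0
|e| > 0.5: t=1 (|e|=1), t=13 (|e|=3), t=17 (|e|=1), t=18 (|e|=1), t=21 (|e|=1.5), t=23 (|e|=1.5) → 6

6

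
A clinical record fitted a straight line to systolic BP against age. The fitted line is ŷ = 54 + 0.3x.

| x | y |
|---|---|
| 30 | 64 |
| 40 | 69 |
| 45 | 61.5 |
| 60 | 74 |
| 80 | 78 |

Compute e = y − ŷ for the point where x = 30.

ŷ = 54 + 0.3·30 = 63
e = 64 − 63 = 1

e = 1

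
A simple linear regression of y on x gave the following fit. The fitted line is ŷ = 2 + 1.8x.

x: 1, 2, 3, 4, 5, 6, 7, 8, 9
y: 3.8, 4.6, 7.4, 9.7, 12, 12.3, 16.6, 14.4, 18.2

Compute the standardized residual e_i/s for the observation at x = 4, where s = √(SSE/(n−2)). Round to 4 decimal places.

x=1: ŷ = 2 + 1.8·1 = 3.8; e = 3.8 − 3.8 = 0
x=2: ŷ = 2 + 1.8·2 = 5.6; e = 4.6 − 5.6 = -1
x=3: ŷ = 2 + 1.8·3 = 7.4; e = 7.4 − 7.4 = 0
x=4: ŷ = 2 + 1.8·4 = 9.2; e = 9.7 − 9.2 = 0.5
x=5: ŷ = 2 + 1.8·5 = 11; e = 12 − 11 = 1
x=6: ŷ = 2 + 1.8·6 = 12.8; e = 12.3 − 12.8 = -0.5
x=7: ŷ = 2 + 1.8·7 = 14.6; e = 16.6 − 14.6 = 2
x=8: ŷ = 2 + 1.8·8 = 16.4; e = 14.4 − 16.4 = -2
x=9: ŷ = 2 + 1.8·9 = 18.2; e = 18.2 − 18.2 = 0
SSE = 0 + 1 + 0 + 0.25 + 1 + 0.25 + 4 + 4 + 0 = 10.5
s = √(10.5/7) = 1.22474
e/s = 0.5 / 1.22474 = 0.4082

0.4082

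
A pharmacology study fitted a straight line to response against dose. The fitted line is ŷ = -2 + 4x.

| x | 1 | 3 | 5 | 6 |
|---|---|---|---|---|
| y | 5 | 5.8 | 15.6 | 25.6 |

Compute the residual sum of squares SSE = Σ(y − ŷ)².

SSE = 45.36

x=1: ŷ = -2 + 4·1 = 2; r = 5 − 2 = 3
x=3: ŷ = -2 + 4·3 = 10; r = 5.8 − 10 = -4.2
x=5: ŷ = -2 + 4·5 = 18; r = 15.6 − 18 = -2.4
x=6: ŷ = -2 + 4·6 = 22; r = 25.6 − 22 = 3.6
SSE = 9 + 17.64 + 5.76 + 12.96 = 45.36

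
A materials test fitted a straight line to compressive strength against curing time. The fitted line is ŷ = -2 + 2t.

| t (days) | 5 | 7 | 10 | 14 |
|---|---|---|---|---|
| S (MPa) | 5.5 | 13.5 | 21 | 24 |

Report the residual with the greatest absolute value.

t=5: ŷ = -2 + 2·5 = 8; e = 5.5 − 8 = -2.5
t=7: ŷ = -2 + 2·7 = 12; e = 13.5 − 12 = 1.5
t=10: ŷ = -2 + 2·10 = 18; e = 21 − 18 = 3
t=14: ŷ = -2 + 2·14 = 26; e = 24 − 26 = -2
Largest |e| is 3 at t = 10, residual 3.

e = 3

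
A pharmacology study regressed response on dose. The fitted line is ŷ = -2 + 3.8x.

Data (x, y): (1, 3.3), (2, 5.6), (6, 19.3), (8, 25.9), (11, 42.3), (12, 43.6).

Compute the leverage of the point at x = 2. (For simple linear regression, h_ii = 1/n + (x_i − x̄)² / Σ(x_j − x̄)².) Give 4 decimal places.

h = 0.3774

x̄ = (1 + 2 + 6 + 8 + 11 + 12)/6 = 6.66667
Σ(x − x̄)² = 32.1111 + 21.7778 + 0.444444 + 1.77778 + 18.7778 + 28.4444 = 103.333
h = 1/6 + (-4.66667)²/103.333 = 0.166667 + 0.210753 = 0.3774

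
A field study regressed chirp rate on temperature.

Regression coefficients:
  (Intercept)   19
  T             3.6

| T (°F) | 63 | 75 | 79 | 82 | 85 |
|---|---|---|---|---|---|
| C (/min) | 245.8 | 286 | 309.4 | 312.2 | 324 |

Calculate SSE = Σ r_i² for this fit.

SSE = 50

T=63: Ĉ = 19 + 3.6·63 = 245.8; r = 245.8 − 245.8 = 0
T=75: Ĉ = 19 + 3.6·75 = 289; r = 286 − 289 = -3
T=79: Ĉ = 19 + 3.6·79 = 303.4; r = 309.4 − 303.4 = 6
T=82: Ĉ = 19 + 3.6·82 = 314.2; r = 312.2 − 314.2 = -2
T=85: Ĉ = 19 + 3.6·85 = 325; r = 324 − 325 = -1
SSE = 0 + 9 + 36 + 4 + 1 = 50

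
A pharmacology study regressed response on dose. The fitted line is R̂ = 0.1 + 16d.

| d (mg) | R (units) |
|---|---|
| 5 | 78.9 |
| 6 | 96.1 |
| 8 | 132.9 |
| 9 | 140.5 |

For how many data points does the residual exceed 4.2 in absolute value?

d=5: R̂ = 0.1 + 16·5 = 80.1; e = 78.9 − 80.1 = -1.2
d=6: R̂ = 0.1 + 16·6 = 96.1; e = 96.1 − 96.1 = 0
d=8: R̂ = 0.1 + 16·8 = 128.1; e = 132.9 − 128.1 = 4.8
d=9: R̂ = 0.1 + 16·9 = 144.1; e = 140.5 − 144.1 = -3.6
|e| > 4.2: d=8 (|e|=4.8) → 1

1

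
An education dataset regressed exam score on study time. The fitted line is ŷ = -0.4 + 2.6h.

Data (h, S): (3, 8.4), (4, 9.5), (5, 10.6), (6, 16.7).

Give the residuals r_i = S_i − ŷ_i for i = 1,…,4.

1, -0.5, -2, 1.5

h=3: ŷ = -0.4 + 2.6·3 = 7.4; r = 8.4 − 7.4 = 1
h=4: ŷ = -0.4 + 2.6·4 = 10; r = 9.5 − 10 = -0.5
h=5: ŷ = -0.4 + 2.6·5 = 12.6; r = 10.6 − 12.6 = -2
h=6: ŷ = -0.4 + 2.6·6 = 15.2; r = 16.7 − 15.2 = 1.5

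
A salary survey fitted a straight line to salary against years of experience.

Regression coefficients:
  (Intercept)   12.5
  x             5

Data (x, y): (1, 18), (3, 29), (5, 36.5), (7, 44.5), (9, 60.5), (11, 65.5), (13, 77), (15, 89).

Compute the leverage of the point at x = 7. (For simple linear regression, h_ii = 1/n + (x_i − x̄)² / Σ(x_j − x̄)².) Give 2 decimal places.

x̄ = (1 + 3 + 5 + 7 + 9 + 11 + 13 + 15)/8 = 8
Σ(x − x̄)² = 49 + 25 + 9 + 1 + 1 + 9 + 25 + 49 = 168
h = 1/8 + (-1)²/168 = 0.125 + 0.00595238 = 0.13

h = 0.13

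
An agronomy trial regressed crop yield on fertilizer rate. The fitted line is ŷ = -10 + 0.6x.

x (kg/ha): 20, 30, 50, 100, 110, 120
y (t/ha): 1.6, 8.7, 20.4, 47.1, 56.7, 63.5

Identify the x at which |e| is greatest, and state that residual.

x=20: ŷ = -10 + 0.6·20 = 2; e = 1.6 − 2 = -0.4
x=30: ŷ = -10 + 0.6·30 = 8; e = 8.7 − 8 = 0.7
x=50: ŷ = -10 + 0.6·50 = 20; e = 20.4 − 20 = 0.4
x=100: ŷ = -10 + 0.6·100 = 50; e = 47.1 − 50 = -2.9
x=110: ŷ = -10 + 0.6·110 = 56; e = 56.7 − 56 = 0.7
x=120: ŷ = -10 + 0.6·120 = 62; e = 63.5 − 62 = 1.5
Largest |e| is 2.9 at x = 100, residual -2.9.

x = 100, e = -2.9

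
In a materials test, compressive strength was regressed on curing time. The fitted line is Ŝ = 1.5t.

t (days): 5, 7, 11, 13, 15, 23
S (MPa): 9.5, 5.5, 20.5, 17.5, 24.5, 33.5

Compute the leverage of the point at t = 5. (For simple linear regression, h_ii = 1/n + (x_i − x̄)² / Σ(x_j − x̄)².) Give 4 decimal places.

t̄ = (5 + 7 + 11 + 13 + 15 + 23)/6 = 12.3333
Σ(t − t̄)² = 53.7778 + 28.4444 + 1.77778 + 0.444444 + 7.11111 + 113.778 = 205.333
h = 1/6 + (-7.33333)²/205.333 = 0.166667 + 0.261905 = 0.4286

h = 0.4286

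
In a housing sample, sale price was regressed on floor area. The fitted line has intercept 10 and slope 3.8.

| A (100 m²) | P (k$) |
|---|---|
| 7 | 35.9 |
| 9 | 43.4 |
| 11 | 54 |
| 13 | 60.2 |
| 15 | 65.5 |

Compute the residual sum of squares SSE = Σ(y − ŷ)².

A=7: ŷ = 10 + 3.8·7 = 36.6; r = 35.9 − 36.6 = -0.7
A=9: ŷ = 10 + 3.8·9 = 44.2; r = 43.4 − 44.2 = -0.8
A=11: ŷ = 10 + 3.8·11 = 51.8; r = 54 − 51.8 = 2.2
A=13: ŷ = 10 + 3.8·13 = 59.4; r = 60.2 − 59.4 = 0.8
A=15: ŷ = 10 + 3.8·15 = 67; r = 65.5 − 67 = -1.5
SSE = 0.49 + 0.64 + 4.84 + 0.64 + 2.25 = 8.86

SSE = 8.86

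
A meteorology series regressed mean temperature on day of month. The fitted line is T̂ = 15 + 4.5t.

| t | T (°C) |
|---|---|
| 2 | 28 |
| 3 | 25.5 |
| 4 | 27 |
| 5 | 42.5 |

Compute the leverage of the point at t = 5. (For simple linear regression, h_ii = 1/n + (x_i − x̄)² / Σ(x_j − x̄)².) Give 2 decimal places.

h = 0.70

t̄ = (2 + 3 + 4 + 5)/4 = 3.5
Σ(t − t̄)² = 2.25 + 0.25 + 0.25 + 2.25 = 5
h = 1/4 + (1.5)²/5 = 0.25 + 0.45 = 0.70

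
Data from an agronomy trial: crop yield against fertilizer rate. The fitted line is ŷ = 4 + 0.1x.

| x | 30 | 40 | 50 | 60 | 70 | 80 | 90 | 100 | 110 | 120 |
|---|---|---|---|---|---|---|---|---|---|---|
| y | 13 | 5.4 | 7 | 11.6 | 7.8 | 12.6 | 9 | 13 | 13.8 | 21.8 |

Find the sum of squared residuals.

SSE = 112

x=30: ŷ = 4 + 0.1·30 = 7; e = 13 − 7 = 6
x=40: ŷ = 4 + 0.1·40 = 8; e = 5.4 − 8 = -2.6
x=50: ŷ = 4 + 0.1·50 = 9; e = 7 − 9 = -2
x=60: ŷ = 4 + 0.1·60 = 10; e = 11.6 − 10 = 1.6
x=70: ŷ = 4 + 0.1·70 = 11; e = 7.8 − 11 = -3.2
x=80: ŷ = 4 + 0.1·80 = 12; e = 12.6 − 12 = 0.6
x=90: ŷ = 4 + 0.1·90 = 13; e = 9 − 13 = -4
x=100: ŷ = 4 + 0.1·100 = 14; e = 13 − 14 = -1
x=110: ŷ = 4 + 0.1·110 = 15; e = 13.8 − 15 = -1.2
x=120: ŷ = 4 + 0.1·120 = 16; e = 21.8 − 16 = 5.8
SSE = 36 + 6.76 + 4 + 2.56 + 10.24 + 0.36 + 16 + 1 + 1.44 + 33.64 = 112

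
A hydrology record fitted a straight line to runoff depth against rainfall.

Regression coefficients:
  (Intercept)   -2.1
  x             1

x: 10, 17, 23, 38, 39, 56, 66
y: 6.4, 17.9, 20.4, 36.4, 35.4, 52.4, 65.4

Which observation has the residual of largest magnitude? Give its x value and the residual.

x=10: ŷ = -2.1 + 10 = 7.9; e = 6.4 − 7.9 = -1.5
x=17: ŷ = -2.1 + 17 = 14.9; e = 17.9 − 14.9 = 3
x=23: ŷ = -2.1 + 23 = 20.9; e = 20.4 − 20.9 = -0.5
x=38: ŷ = -2.1 + 38 = 35.9; e = 36.4 − 35.9 = 0.5
x=39: ŷ = -2.1 + 39 = 36.9; e = 35.4 − 36.9 = -1.5
x=56: ŷ = -2.1 + 56 = 53.9; e = 52.4 − 53.9 = -1.5
x=66: ŷ = -2.1 + 66 = 63.9; e = 65.4 − 63.9 = 1.5
Largest |e| is 3 at x = 17, residual 3.

x = 17, e = 3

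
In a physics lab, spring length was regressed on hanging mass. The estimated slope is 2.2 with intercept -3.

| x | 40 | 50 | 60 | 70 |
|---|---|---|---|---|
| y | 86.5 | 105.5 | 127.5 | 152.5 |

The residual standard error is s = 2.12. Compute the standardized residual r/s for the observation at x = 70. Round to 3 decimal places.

0.708

ŷ = -3 + 2.2·70 = 151
r = 152.5 − 151 = 1.5
r/s = 1.5 / 2.12 = 0.708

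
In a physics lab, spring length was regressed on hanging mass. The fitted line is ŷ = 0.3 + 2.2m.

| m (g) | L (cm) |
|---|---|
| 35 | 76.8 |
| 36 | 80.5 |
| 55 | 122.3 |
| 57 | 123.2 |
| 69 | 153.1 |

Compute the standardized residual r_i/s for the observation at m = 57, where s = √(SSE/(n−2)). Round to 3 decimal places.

-1.405

m=35: ŷ = 0.3 + 2.2·35 = 77.3; r = 76.8 − 77.3 = -0.5
m=36: ŷ = 0.3 + 2.2·36 = 79.5; r = 80.5 − 79.5 = 1
m=55: ŷ = 0.3 + 2.2·55 = 121.3; r = 122.3 − 121.3 = 1
m=57: ŷ = 0.3 + 2.2·57 = 125.7; r = 123.2 − 125.7 = -2.5
m=69: ŷ = 0.3 + 2.2·69 = 152.1; r = 153.1 − 152.1 = 1
SSE = 0.25 + 1 + 1 + 6.25 + 1 = 9.5
s = √(9.5/3) = 1.77951
r/s = -2.5 / 1.77951 = -1.405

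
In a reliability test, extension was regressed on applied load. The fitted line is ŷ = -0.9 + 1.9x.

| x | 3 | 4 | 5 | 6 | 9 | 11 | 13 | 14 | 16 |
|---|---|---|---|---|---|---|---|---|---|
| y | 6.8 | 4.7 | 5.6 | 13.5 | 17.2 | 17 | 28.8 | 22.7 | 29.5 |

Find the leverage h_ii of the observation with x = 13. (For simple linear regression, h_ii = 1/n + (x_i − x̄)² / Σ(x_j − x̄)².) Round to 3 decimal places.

h = 0.200

x̄ = (3 + 4 + 5 + 6 + 9 + 11 + 13 + 14 + 16)/9 = 9
Σ(x − x̄)² = 36 + 25 + 16 + 9 + 0 + 4 + 16 + 25 + 49 = 180
h = 1/9 + (4)²/180 = 0.111111 + 0.0888889 = 0.200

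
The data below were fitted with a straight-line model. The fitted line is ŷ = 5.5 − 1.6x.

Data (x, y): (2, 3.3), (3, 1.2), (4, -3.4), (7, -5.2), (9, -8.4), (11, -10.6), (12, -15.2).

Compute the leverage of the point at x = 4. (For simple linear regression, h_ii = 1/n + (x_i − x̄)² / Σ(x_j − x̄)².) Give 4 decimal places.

h = 0.2289

x̄ = (2 + 3 + 4 + 7 + 9 + 11 + 12)/7 = 6.85714
Σ(x − x̄)² = 23.5918 + 14.8776 + 8.16327 + 0.0204082 + 4.59184 + 17.1633 + 26.449 = 94.8571
h = 1/7 + (-2.85714)²/94.8571 = 0.142857 + 0.0860585 = 0.2289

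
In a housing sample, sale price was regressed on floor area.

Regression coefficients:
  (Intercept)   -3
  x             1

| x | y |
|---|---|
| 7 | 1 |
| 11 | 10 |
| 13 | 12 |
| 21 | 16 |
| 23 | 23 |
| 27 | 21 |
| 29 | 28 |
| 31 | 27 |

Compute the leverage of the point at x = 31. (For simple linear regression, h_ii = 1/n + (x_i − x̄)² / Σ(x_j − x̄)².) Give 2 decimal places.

h = 0.33

x̄ = (7 + 11 + 13 + 21 + 23 + 27 + 29 + 31)/8 = 20.25
Σ(x − x̄)² = 175.562 + 85.5625 + 52.5625 + 0.5625 + 7.5625 + 45.5625 + 76.5625 + 115.562 = 559.5
h = 1/8 + (10.75)²/559.5 = 0.125 + 0.206546 = 0.33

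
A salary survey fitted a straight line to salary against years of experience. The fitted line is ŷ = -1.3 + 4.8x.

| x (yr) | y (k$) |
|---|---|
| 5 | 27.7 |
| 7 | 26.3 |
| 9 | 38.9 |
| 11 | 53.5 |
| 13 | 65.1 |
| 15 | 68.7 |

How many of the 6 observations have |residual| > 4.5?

x=5: ŷ = -1.3 + 4.8·5 = 22.7; r = 27.7 − 22.7 = 5
x=7: ŷ = -1.3 + 4.8·7 = 32.3; r = 26.3 − 32.3 = -6
x=9: ŷ = -1.3 + 4.8·9 = 41.9; r = 38.9 − 41.9 = -3
x=11: ŷ = -1.3 + 4.8·11 = 51.5; r = 53.5 − 51.5 = 2
x=13: ŷ = -1.3 + 4.8·13 = 61.1; r = 65.1 − 61.1 = 4
x=15: ŷ = -1.3 + 4.8·15 = 70.7; r = 68.7 − 70.7 = -2
|r| > 4.5: x=5 (|r|=5), x=7 (|r|=6) → 2

2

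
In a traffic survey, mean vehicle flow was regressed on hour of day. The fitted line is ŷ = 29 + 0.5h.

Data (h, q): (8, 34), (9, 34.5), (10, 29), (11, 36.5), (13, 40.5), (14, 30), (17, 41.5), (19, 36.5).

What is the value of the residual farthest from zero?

r = -6

h=8: ŷ = 29 + 0.5·8 = 33; r = 34 − 33 = 1
h=9: ŷ = 29 + 0.5·9 = 33.5; r = 34.5 − 33.5 = 1
h=10: ŷ = 29 + 0.5·10 = 34; r = 29 − 34 = -5
h=11: ŷ = 29 + 0.5·11 = 34.5; r = 36.5 − 34.5 = 2
h=13: ŷ = 29 + 0.5·13 = 35.5; r = 40.5 − 35.5 = 5
h=14: ŷ = 29 + 0.5·14 = 36; r = 30 − 36 = -6
h=17: ŷ = 29 + 0.5·17 = 37.5; r = 41.5 − 37.5 = 4
h=19: ŷ = 29 + 0.5·19 = 38.5; r = 36.5 − 38.5 = -2
Largest |r| is 6 at h = 14, residual -6.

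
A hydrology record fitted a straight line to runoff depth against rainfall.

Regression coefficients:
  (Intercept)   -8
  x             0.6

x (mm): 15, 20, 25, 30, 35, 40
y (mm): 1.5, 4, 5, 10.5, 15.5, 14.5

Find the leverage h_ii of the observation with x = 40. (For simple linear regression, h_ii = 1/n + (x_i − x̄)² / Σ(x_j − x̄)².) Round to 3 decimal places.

h = 0.524

x̄ = (15 + 20 + 25 + 30 + 35 + 40)/6 = 27.5
Σ(x − x̄)² = 156.25 + 56.25 + 6.25 + 6.25 + 56.25 + 156.25 = 437.5
h = 1/6 + (12.5)²/437.5 = 0.166667 + 0.357143 = 0.524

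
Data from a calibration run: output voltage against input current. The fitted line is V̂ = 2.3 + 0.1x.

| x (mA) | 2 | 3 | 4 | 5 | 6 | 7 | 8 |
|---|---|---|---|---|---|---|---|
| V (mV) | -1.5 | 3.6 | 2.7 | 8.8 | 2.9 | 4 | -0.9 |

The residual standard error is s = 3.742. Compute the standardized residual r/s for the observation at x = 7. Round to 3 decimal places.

V̂ = 2.3 + 0.1·7 = 3
r = 4 − 3 = 1
r/s = 1 / 3.742 = 0.267

0.267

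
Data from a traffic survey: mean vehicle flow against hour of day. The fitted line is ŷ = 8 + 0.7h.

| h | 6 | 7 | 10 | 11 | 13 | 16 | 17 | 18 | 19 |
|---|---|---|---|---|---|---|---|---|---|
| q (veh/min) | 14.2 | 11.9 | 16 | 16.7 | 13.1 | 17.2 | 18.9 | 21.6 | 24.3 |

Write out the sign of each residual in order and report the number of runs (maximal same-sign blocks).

5 runs

h=6: ŷ = 8 + 0.7·6 = 12.2; e = 14.2 − 12.2 = 2
h=7: ŷ = 8 + 0.7·7 = 12.9; e = 11.9 − 12.9 = -1
h=10: ŷ = 8 + 0.7·10 = 15; e = 16 − 15 = 1
h=11: ŷ = 8 + 0.7·11 = 15.7; e = 16.7 − 15.7 = 1
h=13: ŷ = 8 + 0.7·13 = 17.1; e = 13.1 − 17.1 = -4
h=16: ŷ = 8 + 0.7·16 = 19.2; e = 17.2 − 19.2 = -2
h=17: ŷ = 8 + 0.7·17 = 19.9; e = 18.9 − 19.9 = -1
h=18: ŷ = 8 + 0.7·18 = 20.6; e = 21.6 − 20.6 = 1
h=19: ŷ = 8 + 0.7·19 = 21.3; e = 24.3 − 21.3 = 3
Signs: + − + + − − − + +
Runs: +×1, −×1, +×2, −×3, +×2 → 5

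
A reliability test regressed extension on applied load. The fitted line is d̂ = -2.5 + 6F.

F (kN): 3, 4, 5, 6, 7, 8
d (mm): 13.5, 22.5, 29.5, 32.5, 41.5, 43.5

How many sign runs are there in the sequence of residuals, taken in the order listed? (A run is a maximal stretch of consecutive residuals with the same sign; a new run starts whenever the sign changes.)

F=3: d̂ = -2.5 + 6·3 = 15.5; r = 13.5 − 15.5 = -2
F=4: d̂ = -2.5 + 6·4 = 21.5; r = 22.5 − 21.5 = 1
F=5: d̂ = -2.5 + 6·5 = 27.5; r = 29.5 − 27.5 = 2
F=6: d̂ = -2.5 + 6·6 = 33.5; r = 32.5 − 33.5 = -1
F=7: d̂ = -2.5 + 6·7 = 39.5; r = 41.5 − 39.5 = 2
F=8: d̂ = -2.5 + 6·8 = 45.5; r = 43.5 − 45.5 = -2
Signs: − + + − + −
Runs: −×1, +×2, −×1, +×1, −×1 → 5

5 runs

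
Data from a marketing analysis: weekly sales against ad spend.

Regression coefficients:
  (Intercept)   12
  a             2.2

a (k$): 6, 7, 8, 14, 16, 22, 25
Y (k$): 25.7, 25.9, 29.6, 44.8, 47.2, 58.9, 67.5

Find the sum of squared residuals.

a=6: Ŷ = 12 + 2.2·6 = 25.2; r = 25.7 − 25.2 = 0.5
a=7: Ŷ = 12 + 2.2·7 = 27.4; r = 25.9 − 27.4 = -1.5
a=8: Ŷ = 12 + 2.2·8 = 29.6; r = 29.6 − 29.6 = 0
a=14: Ŷ = 12 + 2.2·14 = 42.8; r = 44.8 − 42.8 = 2
a=16: Ŷ = 12 + 2.2·16 = 47.2; r = 47.2 − 47.2 = 0
a=22: Ŷ = 12 + 2.2·22 = 60.4; r = 58.9 − 60.4 = -1.5
a=25: Ŷ = 12 + 2.2·25 = 67; r = 67.5 − 67 = 0.5
SSE = 0.25 + 2.25 + 0 + 4 + 0 + 2.25 + 0.25 = 9

SSE = 9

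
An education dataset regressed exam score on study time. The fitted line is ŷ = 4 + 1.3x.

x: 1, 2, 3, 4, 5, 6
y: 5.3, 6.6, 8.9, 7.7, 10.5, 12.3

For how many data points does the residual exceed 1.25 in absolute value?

x=1: ŷ = 4 + 1.3·1 = 5.3; e = 5.3 − 5.3 = 0
x=2: ŷ = 4 + 1.3·2 = 6.6; e = 6.6 − 6.6 = 0
x=3: ŷ = 4 + 1.3·3 = 7.9; e = 8.9 − 7.9 = 1
x=4: ŷ = 4 + 1.3·4 = 9.2; e = 7.7 − 9.2 = -1.5
x=5: ŷ = 4 + 1.3·5 = 10.5; e = 10.5 − 10.5 = 0
x=6: ŷ = 4 + 1.3·6 = 11.8; e = 12.3 − 11.8 = 0.5
|e| > 1.25: x=4 (|e|=1.5) → 1

1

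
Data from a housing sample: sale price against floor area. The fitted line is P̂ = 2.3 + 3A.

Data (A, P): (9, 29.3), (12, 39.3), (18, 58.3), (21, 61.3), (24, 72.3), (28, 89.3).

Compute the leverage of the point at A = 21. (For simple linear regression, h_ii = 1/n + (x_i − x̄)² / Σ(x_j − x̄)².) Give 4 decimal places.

Ā = (9 + 12 + 18 + 21 + 24 + 28)/6 = 18.6667
Σ(A − Ā)² = 93.4444 + 44.4444 + 0.444444 + 5.44444 + 28.4444 + 87.1111 = 259.333
h = 1/6 + (2.33333)²/259.333 = 0.166667 + 0.020994 = 0.1877

h = 0.1877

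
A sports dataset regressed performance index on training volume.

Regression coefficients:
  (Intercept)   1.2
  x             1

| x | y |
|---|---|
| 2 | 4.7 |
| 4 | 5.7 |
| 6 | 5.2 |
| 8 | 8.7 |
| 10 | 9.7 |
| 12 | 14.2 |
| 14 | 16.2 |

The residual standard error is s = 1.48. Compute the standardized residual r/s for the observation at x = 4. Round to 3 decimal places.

ŷ = 1.2 + 4 = 5.2
r = 5.7 − 5.2 = 0.5
r/s = 0.5 / 1.48 = 0.338

0.338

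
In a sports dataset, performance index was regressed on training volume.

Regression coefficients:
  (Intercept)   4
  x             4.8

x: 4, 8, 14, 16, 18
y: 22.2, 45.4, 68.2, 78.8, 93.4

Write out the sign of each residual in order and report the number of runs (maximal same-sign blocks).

x=4: ŷ = 4 + 4.8·4 = 23.2; r = 22.2 − 23.2 = -1
x=8: ŷ = 4 + 4.8·8 = 42.4; r = 45.4 − 42.4 = 3
x=14: ŷ = 4 + 4.8·14 = 71.2; r = 68.2 − 71.2 = -3
x=16: ŷ = 4 + 4.8·16 = 80.8; r = 78.8 − 80.8 = -2
x=18: ŷ = 4 + 4.8·18 = 90.4; r = 93.4 − 90.4 = 3
Signs: − + − − +
Runs: −×1, +×1, −×2, +×1 → 4

4 runs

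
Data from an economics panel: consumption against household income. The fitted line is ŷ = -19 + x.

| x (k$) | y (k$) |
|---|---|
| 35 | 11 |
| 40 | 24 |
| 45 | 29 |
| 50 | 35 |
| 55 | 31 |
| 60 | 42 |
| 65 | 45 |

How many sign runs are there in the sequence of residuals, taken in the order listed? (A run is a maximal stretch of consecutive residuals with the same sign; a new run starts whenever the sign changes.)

x=35: ŷ = -19 + 35 = 16; e = 11 − 16 = -5
x=40: ŷ = -19 + 40 = 21; e = 24 − 21 = 3
x=45: ŷ = -19 + 45 = 26; e = 29 − 26 = 3
x=50: ŷ = -19 + 50 = 31; e = 35 − 31 = 4
x=55: ŷ = -19 + 55 = 36; e = 31 − 36 = -5
x=60: ŷ = -19 + 60 = 41; e = 42 − 41 = 1
x=65: ŷ = -19 + 65 = 46; e = 45 − 46 = -1
Signs: − + + + − + −
Runs: −×1, +×3, −×1, +×1, −×1 → 5

5 runs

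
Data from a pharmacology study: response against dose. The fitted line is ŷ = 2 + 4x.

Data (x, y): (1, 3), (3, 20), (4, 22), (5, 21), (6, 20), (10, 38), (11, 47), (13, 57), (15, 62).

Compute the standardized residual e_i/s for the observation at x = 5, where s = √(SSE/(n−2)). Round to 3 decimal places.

x=1: ŷ = 2 + 4·1 = 6; e = 3 − 6 = -3
x=3: ŷ = 2 + 4·3 = 14; e = 20 − 14 = 6
x=4: ŷ = 2 + 4·4 = 18; e = 22 − 18 = 4
x=5: ŷ = 2 + 4·5 = 22; e = 21 − 22 = -1
x=6: ŷ = 2 + 4·6 = 26; e = 20 − 26 = -6
x=10: ŷ = 2 + 4·10 = 42; e = 38 − 42 = -4
x=11: ŷ = 2 + 4·11 = 46; e = 47 − 46 = 1
x=13: ŷ = 2 + 4·13 = 54; e = 57 − 54 = 3
x=15: ŷ = 2 + 4·15 = 62; e = 62 − 62 = 0
SSE = 9 + 36 + 16 + 1 + 36 + 16 + 1 + 9 + 0 = 124
s = √(124/7) = 4.20883
e/s = -1 / 4.20883 = -0.238

-0.238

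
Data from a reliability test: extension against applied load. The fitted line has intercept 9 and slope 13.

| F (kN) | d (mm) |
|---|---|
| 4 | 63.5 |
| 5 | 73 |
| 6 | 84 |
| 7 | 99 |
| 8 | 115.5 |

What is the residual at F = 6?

e = -3

ŷ = 9 + 13·6 = 87
e = 84 − 87 = -3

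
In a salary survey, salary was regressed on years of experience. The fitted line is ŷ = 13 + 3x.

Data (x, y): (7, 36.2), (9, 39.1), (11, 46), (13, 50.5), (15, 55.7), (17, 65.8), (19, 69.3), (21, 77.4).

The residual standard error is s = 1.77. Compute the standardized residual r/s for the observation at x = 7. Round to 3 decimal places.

1.243

ŷ = 13 + 3·7 = 34
r = 36.2 − 34 = 2.2
r/s = 2.2 / 1.77 = 1.243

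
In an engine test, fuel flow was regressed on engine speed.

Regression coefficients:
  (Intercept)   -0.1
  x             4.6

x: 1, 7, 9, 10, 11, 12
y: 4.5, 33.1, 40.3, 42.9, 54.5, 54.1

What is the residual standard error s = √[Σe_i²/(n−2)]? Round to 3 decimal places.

x=1: ŷ = -0.1 + 4.6·1 = 4.5; e = 4.5 − 4.5 = 0
x=7: ŷ = -0.1 + 4.6·7 = 32.1; e = 33.1 − 32.1 = 1
x=9: ŷ = -0.1 + 4.6·9 = 41.3; e = 40.3 − 41.3 = -1
x=10: ŷ = -0.1 + 4.6·10 = 45.9; e = 42.9 − 45.9 = -3
x=11: ŷ = -0.1 + 4.6·11 = 50.5; e = 54.5 − 50.5 = 4
x=12: ŷ = -0.1 + 4.6·12 = 55.1; e = 54.1 − 55.1 = -1
SSE = 0 + 1 + 1 + 9 + 16 + 1 = 28
s = √(28/4) = √7 ≈ 2.646

s = 2.646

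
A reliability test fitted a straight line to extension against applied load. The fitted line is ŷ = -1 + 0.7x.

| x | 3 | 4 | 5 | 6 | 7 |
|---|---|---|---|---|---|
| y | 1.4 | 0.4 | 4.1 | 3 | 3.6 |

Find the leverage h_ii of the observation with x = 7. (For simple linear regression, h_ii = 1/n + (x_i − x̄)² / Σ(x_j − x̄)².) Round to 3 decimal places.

x̄ = (3 + 4 + 5 + 6 + 7)/5 = 5
Σ(x − x̄)² = 4 + 1 + 0 + 1 + 4 = 10
h = 1/5 + (2)²/10 = 0.2 + 0.4 = 0.600

h = 0.600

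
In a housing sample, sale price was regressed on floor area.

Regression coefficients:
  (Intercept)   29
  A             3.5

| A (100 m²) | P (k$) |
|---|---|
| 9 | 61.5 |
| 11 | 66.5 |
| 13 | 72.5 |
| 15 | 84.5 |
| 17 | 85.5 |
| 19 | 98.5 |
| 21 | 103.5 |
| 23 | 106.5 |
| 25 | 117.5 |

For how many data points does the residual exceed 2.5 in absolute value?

A=9: P̂ = 29 + 3.5·9 = 60.5; e = 61.5 − 60.5 = 1
A=11: P̂ = 29 + 3.5·11 = 67.5; e = 66.5 − 67.5 = -1
A=13: P̂ = 29 + 3.5·13 = 74.5; e = 72.5 − 74.5 = -2
A=15: P̂ = 29 + 3.5·15 = 81.5; e = 84.5 − 81.5 = 3
A=17: P̂ = 29 + 3.5·17 = 88.5; e = 85.5 − 88.5 = -3
A=19: P̂ = 29 + 3.5·19 = 95.5; e = 98.5 − 95.5 = 3
A=21: P̂ = 29 + 3.5·21 = 102.5; e = 103.5 − 102.5 = 1
A=23: P̂ = 29 + 3.5·23 = 109.5; e = 106.5 − 109.5 = -3
A=25: P̂ = 29 + 3.5·25 = 116.5; e = 117.5 − 116.5 = 1
|e| > 2.5: A=15 (|e|=3), A=17 (|e|=3), A=19 (|e|=3), A=23 (|e|=3) → 4

4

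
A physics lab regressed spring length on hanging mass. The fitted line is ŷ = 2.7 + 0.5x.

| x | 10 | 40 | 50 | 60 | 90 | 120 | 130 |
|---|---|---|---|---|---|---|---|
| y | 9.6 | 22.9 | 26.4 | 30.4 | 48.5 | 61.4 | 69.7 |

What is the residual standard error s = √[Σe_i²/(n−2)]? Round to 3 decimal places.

s = 1.842

x=10: ŷ = 2.7 + 0.5·10 = 7.7; e = 9.6 − 7.7 = 1.9
x=40: ŷ = 2.7 + 0.5·40 = 22.7; e = 22.9 − 22.7 = 0.2
x=50: ŷ = 2.7 + 0.5·50 = 27.7; e = 26.4 − 27.7 = -1.3
x=60: ŷ = 2.7 + 0.5·60 = 32.7; e = 30.4 − 32.7 = -2.3
x=90: ŷ = 2.7 + 0.5·90 = 47.7; e = 48.5 − 47.7 = 0.8
x=120: ŷ = 2.7 + 0.5·120 = 62.7; e = 61.4 − 62.7 = -1.3
x=130: ŷ = 2.7 + 0.5·130 = 67.7; e = 69.7 − 67.7 = 2
SSE = 3.61 + 0.04 + 1.69 + 5.29 + 0.64 + 1.69 + 4 = 16.96
s = √(16.96/5) = √3.392 ≈ 1.842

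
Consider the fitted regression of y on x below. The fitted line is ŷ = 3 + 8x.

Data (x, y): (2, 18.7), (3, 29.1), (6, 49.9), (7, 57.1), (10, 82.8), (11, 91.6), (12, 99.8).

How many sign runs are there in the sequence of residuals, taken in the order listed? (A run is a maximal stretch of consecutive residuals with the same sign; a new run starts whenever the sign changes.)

4 runs

x=2: ŷ = 3 + 8·2 = 19; r = 18.7 − 19 = -0.3
x=3: ŷ = 3 + 8·3 = 27; r = 29.1 − 27 = 2.1
x=6: ŷ = 3 + 8·6 = 51; r = 49.9 − 51 = -1.1
x=7: ŷ = 3 + 8·7 = 59; r = 57.1 − 59 = -1.9
x=10: ŷ = 3 + 8·10 = 83; r = 82.8 − 83 = -0.2
x=11: ŷ = 3 + 8·11 = 91; r = 91.6 − 91 = 0.6
x=12: ŷ = 3 + 8·12 = 99; r = 99.8 − 99 = 0.8
Signs: − + − − − + +
Runs: −×1, +×1, −×3, +×2 → 4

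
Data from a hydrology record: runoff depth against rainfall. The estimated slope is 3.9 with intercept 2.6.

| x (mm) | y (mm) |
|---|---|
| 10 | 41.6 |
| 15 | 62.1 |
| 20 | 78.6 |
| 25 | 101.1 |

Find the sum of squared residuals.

SSE = 6

x=10: ŷ = 2.6 + 3.9·10 = 41.6; e = 41.6 − 41.6 = 0
x=15: ŷ = 2.6 + 3.9·15 = 61.1; e = 62.1 − 61.1 = 1
x=20: ŷ = 2.6 + 3.9·20 = 80.6; e = 78.6 − 80.6 = -2
x=25: ŷ = 2.6 + 3.9·25 = 100.1; e = 101.1 − 100.1 = 1
SSE = 0 + 1 + 4 + 1 = 6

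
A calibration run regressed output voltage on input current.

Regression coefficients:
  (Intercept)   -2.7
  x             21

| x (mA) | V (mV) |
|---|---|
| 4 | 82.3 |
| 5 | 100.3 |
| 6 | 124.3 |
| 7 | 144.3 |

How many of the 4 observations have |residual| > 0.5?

x=4: V̂ = -2.7 + 21·4 = 81.3; r = 82.3 − 81.3 = 1
x=5: V̂ = -2.7 + 21·5 = 102.3; r = 100.3 − 102.3 = -2
x=6: V̂ = -2.7 + 21·6 = 123.3; r = 124.3 − 123.3 = 1
x=7: V̂ = -2.7 + 21·7 = 144.3; r = 144.3 − 144.3 = 0
|r| > 0.5: x=4 (|r|=1), x=5 (|r|=2), x=6 (|r|=1) → 3

3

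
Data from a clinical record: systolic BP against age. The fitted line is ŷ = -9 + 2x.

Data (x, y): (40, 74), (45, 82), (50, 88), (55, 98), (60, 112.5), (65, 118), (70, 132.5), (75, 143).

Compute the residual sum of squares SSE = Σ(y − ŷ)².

SSE = 45.5

x=40: ŷ = -9 + 2·40 = 71; r = 74 − 71 = 3
x=45: ŷ = -9 + 2·45 = 81; r = 82 − 81 = 1
x=50: ŷ = -9 + 2·50 = 91; r = 88 − 91 = -3
x=55: ŷ = -9 + 2·55 = 101; r = 98 − 101 = -3
x=60: ŷ = -9 + 2·60 = 111; r = 112.5 − 111 = 1.5
x=65: ŷ = -9 + 2·65 = 121; r = 118 − 121 = -3
x=70: ŷ = -9 + 2·70 = 131; r = 132.5 − 131 = 1.5
x=75: ŷ = -9 + 2·75 = 141; r = 143 − 141 = 2
SSE = 9 + 1 + 9 + 9 + 2.25 + 9 + 2.25 + 4 = 45.5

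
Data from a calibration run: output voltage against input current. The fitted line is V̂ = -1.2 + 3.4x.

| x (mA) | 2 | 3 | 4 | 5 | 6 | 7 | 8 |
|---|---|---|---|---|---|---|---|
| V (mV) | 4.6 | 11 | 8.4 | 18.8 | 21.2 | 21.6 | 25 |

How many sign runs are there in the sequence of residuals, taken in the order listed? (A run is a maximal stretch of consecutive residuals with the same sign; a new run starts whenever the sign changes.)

x=2: V̂ = -1.2 + 3.4·2 = 5.6; r = 4.6 − 5.6 = -1
x=3: V̂ = -1.2 + 3.4·3 = 9; r = 11 − 9 = 2
x=4: V̂ = -1.2 + 3.4·4 = 12.4; r = 8.4 − 12.4 = -4
x=5: V̂ = -1.2 + 3.4·5 = 15.8; r = 18.8 − 15.8 = 3
x=6: V̂ = -1.2 + 3.4·6 = 19.2; r = 21.2 − 19.2 = 2
x=7: V̂ = -1.2 + 3.4·7 = 22.6; r = 21.6 − 22.6 = -1
x=8: V̂ = -1.2 + 3.4·8 = 26; r = 25 − 26 = -1
Signs: − + − + + − −
Runs: −×1, +×1, −×1, +×2, −×2 → 5

5 runs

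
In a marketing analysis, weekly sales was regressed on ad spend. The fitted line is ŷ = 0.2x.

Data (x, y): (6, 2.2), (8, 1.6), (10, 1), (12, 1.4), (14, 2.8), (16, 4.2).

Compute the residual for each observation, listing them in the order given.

1, 0, -1, -1, 0, 1

x=6: ŷ = 0.2·6 = 1.2; e = 2.2 − 1.2 = 1
x=8: ŷ = 0.2·8 = 1.6; e = 1.6 − 1.6 = 0
x=10: ŷ = 0.2·10 = 2; e = 1 − 2 = -1
x=12: ŷ = 0.2·12 = 2.4; e = 1.4 − 2.4 = -1
x=14: ŷ = 0.2·14 = 2.8; e = 2.8 − 2.8 = 0
x=16: ŷ = 0.2·16 = 3.2; e = 4.2 − 3.2 = 1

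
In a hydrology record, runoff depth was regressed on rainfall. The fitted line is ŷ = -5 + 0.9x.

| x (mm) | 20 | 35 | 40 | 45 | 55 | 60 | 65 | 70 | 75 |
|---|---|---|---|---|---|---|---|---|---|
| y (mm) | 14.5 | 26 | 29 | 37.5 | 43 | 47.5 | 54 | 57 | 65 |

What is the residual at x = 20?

ŷ = -5 + 0.9·20 = 13
r = 14.5 − 13 = 1.5

r = 1.5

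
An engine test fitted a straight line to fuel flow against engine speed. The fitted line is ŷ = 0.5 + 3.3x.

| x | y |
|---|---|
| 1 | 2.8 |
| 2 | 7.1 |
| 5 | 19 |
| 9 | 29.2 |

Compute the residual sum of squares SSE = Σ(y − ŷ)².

x=1: ŷ = 0.5 + 3.3·1 = 3.8; r = 2.8 − 3.8 = -1
x=2: ŷ = 0.5 + 3.3·2 = 7.1; r = 7.1 − 7.1 = 0
x=5: ŷ = 0.5 + 3.3·5 = 17; r = 19 − 17 = 2
x=9: ŷ = 0.5 + 3.3·9 = 30.2; r = 29.2 − 30.2 = -1
SSE = 1 + 0 + 4 + 1 = 6

SSE = 6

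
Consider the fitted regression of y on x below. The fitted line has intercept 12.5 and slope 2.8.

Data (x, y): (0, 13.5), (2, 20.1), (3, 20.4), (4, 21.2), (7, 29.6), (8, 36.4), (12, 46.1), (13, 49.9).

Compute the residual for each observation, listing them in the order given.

x=0: ŷ = 12.5 + 2.8·0 = 12.5; r = 13.5 − 12.5 = 1
x=2: ŷ = 12.5 + 2.8·2 = 18.1; r = 20.1 − 18.1 = 2
x=3: ŷ = 12.5 + 2.8·3 = 20.9; r = 20.4 − 20.9 = -0.5
x=4: ŷ = 12.5 + 2.8·4 = 23.7; r = 21.2 − 23.7 = -2.5
x=7: ŷ = 12.5 + 2.8·7 = 32.1; r = 29.6 − 32.1 = -2.5
x=8: ŷ = 12.5 + 2.8·8 = 34.9; r = 36.4 − 34.9 = 1.5
x=12: ŷ = 12.5 + 2.8·12 = 46.1; r = 46.1 − 46.1 = 0
x=13: ŷ = 12.5 + 2.8·13 = 48.9; r = 49.9 − 48.9 = 1

1, 2, -0.5, -2.5, -2.5, 1.5, 0, 1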